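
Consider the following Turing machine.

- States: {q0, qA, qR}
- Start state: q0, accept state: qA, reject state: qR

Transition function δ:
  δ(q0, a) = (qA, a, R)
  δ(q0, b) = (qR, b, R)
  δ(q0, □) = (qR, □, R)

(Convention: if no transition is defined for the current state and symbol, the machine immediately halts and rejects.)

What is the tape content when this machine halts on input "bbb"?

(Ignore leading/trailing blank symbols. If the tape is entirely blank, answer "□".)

Execution trace:
Initial: [q0]bbb
Step 1: δ(q0, b) = (qR, b, R) → b[qR]bb

The machine reaches the reject state qR and halts.

Final tape (ignoring leading/trailing blanks): bbb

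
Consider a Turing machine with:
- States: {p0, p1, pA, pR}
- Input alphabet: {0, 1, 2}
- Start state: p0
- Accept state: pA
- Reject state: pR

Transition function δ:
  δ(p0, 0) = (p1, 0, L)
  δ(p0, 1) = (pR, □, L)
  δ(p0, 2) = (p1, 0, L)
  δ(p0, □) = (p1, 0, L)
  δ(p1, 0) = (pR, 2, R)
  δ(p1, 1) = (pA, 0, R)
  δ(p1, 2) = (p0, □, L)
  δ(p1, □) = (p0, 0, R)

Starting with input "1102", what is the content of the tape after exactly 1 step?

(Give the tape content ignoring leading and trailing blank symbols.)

Execution trace:
Initial: [p0]1102
Step 1: δ(p0, 1) = (pR, □, L) → [pR]□□102

The machine reaches the reject state pR and halts.

After 1 step, the tape (ignoring leading/trailing blanks) is: 102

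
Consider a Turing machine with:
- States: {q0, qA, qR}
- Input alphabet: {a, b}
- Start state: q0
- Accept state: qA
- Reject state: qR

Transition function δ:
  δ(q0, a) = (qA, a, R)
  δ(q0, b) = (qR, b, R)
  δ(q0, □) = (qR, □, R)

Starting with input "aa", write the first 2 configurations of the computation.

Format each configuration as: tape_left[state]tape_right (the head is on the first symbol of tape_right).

Transitions applied:
Step 1: δ(q0, a) = (qA, a, R)

The first 2 configurations are:
[q0]aa ⊢ a[qA]a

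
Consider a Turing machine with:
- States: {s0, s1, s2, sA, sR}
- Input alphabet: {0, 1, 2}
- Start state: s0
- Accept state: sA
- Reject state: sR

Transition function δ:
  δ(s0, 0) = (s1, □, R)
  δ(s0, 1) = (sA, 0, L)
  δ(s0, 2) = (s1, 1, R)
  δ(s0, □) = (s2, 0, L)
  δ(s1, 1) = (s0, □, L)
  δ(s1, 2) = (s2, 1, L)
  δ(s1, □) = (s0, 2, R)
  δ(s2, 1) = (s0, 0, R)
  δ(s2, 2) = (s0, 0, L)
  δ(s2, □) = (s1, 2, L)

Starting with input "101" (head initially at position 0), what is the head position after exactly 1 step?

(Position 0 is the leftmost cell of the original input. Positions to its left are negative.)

Execution trace (head position shown):
Step 0: [s0]101  (head at position 0)
Step 1: move left → [sA]□001  (head at position -1)

After 1 step, the head is at position -1.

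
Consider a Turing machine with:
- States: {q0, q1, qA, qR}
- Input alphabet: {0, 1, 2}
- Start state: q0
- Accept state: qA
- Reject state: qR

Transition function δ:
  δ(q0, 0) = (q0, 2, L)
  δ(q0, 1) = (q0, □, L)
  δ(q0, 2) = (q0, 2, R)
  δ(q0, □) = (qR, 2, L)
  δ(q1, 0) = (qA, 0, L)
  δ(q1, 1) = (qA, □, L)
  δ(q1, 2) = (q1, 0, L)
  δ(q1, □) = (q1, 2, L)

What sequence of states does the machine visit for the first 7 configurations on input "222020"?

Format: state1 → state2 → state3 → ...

Execution trace:
Initial: [q0]222020
Step 1: δ(q0, 2) = (q0, 2, R) → 2[q0]22020
Step 2: δ(q0, 2) = (q0, 2, R) → 22[q0]2020
Step 3: δ(q0, 2) = (q0, 2, R) → 222[q0]020
Step 4: δ(q0, 0) = (q0, 2, L) → 22[q0]2220
Step 5: δ(q0, 2) = (q0, 2, R) → 222[q0]220
Step 6: δ(q0, 2) = (q0, 2, R) → 2222[q0]20

State sequence: q0 → q0 → q0 → q0 → q0 → q0 → q0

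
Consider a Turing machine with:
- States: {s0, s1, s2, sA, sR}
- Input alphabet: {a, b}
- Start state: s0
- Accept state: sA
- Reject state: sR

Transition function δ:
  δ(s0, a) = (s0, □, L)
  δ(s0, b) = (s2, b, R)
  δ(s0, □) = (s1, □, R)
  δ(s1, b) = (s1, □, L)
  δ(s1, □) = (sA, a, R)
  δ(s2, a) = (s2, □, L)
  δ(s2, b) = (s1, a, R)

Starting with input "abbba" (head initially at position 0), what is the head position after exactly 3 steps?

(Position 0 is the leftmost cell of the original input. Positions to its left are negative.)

Execution trace (head position shown):
Step 0: [s0]abbba  (head at position 0)
Step 1: move left → [s0]□□bbba  (head at position -1)
Step 2: move right → □[s1]□bbba  (head at position 0)
Step 3: move right → □a[sA]bbba  (head at position 1)

After 3 steps, the head is at position 1.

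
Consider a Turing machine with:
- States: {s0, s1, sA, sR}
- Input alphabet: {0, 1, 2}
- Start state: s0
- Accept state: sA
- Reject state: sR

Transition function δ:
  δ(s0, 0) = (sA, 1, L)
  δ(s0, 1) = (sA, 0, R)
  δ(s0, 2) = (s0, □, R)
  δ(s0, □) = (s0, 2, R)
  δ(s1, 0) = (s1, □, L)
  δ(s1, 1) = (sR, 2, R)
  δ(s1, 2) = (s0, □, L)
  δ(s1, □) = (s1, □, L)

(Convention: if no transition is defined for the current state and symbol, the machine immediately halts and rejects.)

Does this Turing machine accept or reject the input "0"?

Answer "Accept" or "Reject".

Execution trace:
Initial: [s0]0
Step 1: δ(s0, 0) = (sA, 1, L) → [sA]□1

The machine reaches the accept state sA and halts.

Answer: Accept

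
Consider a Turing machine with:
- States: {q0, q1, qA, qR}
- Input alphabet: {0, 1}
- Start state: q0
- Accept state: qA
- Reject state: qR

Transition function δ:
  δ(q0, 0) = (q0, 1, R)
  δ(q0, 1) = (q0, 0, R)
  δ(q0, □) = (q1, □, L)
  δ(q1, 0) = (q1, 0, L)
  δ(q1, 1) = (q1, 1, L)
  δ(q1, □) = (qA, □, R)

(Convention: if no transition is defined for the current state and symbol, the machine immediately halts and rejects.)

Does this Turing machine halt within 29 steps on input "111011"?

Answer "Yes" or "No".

Execution trace:
Initial: [q0]111011
Step 1: δ(q0, 1) = (q0, 0, R) → 0[q0]11011
Step 2: δ(q0, 1) = (q0, 0, R) → 00[q0]1011
Step 3: δ(q0, 1) = (q0, 0, R) → 000[q0]011
Step 4: δ(q0, 0) = (q0, 1, R) → 0001[q0]11
Step 5: δ(q0, 1) = (q0, 0, R) → 00010[q0]1
Step 6: δ(q0, 1) = (q0, 0, R) → 000100[q0]□
Step 7: δ(q0, □) = (q1, □, L) → 00010[q1]0□
Step 8: δ(q1, 0) = (q1, 0, L) → 0001[q1]00□
Step 9: δ(q1, 0) = (q1, 0, L) → 000[q1]100□
Step 10: δ(q1, 1) = (q1, 1, L) → 00[q1]0100□
Step 11: δ(q1, 0) = (q1, 0, L) → 0[q1]00100□
Step 12: δ(q1, 0) = (q1, 0, L) → [q1]000100□
Step 13: δ(q1, 0) = (q1, 0, L) → [q1]□000100□
Step 14: δ(q1, □) = (qA, □, R) → □[qA]000100□

The machine reaches the accept state qA and halts.
The machine halted after 14 steps (within the 29-step bound).

Answer: Yes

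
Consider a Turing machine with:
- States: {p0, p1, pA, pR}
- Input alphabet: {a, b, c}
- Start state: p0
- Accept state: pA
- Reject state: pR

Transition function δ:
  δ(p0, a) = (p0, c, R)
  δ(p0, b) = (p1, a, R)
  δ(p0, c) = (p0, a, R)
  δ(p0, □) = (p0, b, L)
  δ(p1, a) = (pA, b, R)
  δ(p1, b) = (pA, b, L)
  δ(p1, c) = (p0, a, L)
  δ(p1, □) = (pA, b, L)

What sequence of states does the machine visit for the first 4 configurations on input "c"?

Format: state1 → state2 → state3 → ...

Execution trace:
Initial: [p0]c
Step 1: δ(p0, c) = (p0, a, R) → a[p0]□
Step 2: δ(p0, □) = (p0, b, L) → [p0]ab
Step 3: δ(p0, a) = (p0, c, R) → c[p0]b

State sequence: p0 → p0 → p0 → p0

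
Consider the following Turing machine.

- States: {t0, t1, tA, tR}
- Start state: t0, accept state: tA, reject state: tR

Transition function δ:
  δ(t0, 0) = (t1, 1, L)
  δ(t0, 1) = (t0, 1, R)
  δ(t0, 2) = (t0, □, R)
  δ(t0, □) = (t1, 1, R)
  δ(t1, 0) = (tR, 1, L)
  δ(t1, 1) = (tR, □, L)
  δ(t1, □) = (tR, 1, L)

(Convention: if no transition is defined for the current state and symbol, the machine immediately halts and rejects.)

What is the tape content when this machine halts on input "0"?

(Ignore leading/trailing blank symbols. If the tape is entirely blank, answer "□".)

Execution trace:
Initial: [t0]0
Step 1: δ(t0, 0) = (t1, 1, L) → [t1]□1
Step 2: δ(t1, □) = (tR, 1, L) → [tR]□11

The machine reaches the reject state tR and halts.

Final tape (ignoring leading/trailing blanks): 11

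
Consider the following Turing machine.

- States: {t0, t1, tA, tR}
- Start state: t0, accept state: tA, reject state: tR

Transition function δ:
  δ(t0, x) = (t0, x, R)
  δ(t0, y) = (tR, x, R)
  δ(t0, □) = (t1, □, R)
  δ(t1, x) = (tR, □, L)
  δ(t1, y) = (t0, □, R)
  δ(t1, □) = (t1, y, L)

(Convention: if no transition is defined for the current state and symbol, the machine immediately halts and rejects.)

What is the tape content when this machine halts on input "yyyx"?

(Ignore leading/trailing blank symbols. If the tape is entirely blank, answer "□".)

Execution trace:
Initial: [t0]yyyx
Step 1: δ(t0, y) = (tR, x, R) → x[tR]yyx

The machine reaches the reject state tR and halts.

Final tape (ignoring leading/trailing blanks): xyyx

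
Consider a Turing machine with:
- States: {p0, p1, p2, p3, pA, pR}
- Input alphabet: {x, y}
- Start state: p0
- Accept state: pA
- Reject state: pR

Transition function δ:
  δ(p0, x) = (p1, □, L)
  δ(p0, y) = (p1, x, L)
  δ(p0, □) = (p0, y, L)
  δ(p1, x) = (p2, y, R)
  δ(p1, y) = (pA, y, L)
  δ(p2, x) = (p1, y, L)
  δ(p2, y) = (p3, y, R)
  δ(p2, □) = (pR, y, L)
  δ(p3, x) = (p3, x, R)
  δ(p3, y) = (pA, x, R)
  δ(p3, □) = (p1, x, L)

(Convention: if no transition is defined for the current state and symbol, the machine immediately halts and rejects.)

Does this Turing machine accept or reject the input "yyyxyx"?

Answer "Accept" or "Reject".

Execution trace:
Initial: [p0]yyyxyx
Step 1: δ(p0, y) = (p1, x, L) → [p1]□xyyxyx

No transition is defined for δ(p1, □). By convention the machine halts and rejects.

Answer: Reject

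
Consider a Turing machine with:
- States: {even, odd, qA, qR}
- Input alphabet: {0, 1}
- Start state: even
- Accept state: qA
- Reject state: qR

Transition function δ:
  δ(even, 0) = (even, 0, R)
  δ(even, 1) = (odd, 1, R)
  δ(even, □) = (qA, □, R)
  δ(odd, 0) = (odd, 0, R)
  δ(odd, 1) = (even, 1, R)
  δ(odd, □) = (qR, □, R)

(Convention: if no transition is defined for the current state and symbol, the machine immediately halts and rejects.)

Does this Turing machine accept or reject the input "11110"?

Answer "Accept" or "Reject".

Execution trace:
Initial: [even]11110
Step 1: δ(even, 1) = (odd, 1, R) → 1[odd]1110
Step 2: δ(odd, 1) = (even, 1, R) → 11[even]110
Step 3: δ(even, 1) = (odd, 1, R) → 111[odd]10
Step 4: δ(odd, 1) = (even, 1, R) → 1111[even]0
Step 5: δ(even, 0) = (even, 0, R) → 11110[even]□
Step 6: δ(even, □) = (qA, □, R) → 11110□[qA]□

The machine reaches the accept state qA and halts.

Answer: Accept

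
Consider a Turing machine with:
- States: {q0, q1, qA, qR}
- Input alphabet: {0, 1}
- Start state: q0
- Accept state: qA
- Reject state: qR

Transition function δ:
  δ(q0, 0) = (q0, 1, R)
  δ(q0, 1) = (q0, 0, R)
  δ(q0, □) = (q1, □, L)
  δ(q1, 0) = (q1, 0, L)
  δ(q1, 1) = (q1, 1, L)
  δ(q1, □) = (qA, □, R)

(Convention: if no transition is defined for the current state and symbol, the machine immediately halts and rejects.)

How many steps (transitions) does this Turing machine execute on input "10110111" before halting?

Execution trace:
Initial: [q0]10110111
Step 1: δ(q0, 1) = (q0, 0, R) → 0[q0]0110111
Step 2: δ(q0, 0) = (q0, 1, R) → 01[q0]110111
Step 3: δ(q0, 1) = (q0, 0, R) → 010[q0]10111
Step 4: δ(q0, 1) = (q0, 0, R) → 0100[q0]0111
Step 5: δ(q0, 0) = (q0, 1, R) → 01001[q0]111
Step 6: δ(q0, 1) = (q0, 0, R) → 010010[q0]11
Step 7: δ(q0, 1) = (q0, 0, R) → 0100100[q0]1
Step 8: δ(q0, 1) = (q0, 0, R) → 01001000[q0]□
Step 9: δ(q0, □) = (q1, □, L) → 0100100[q1]0□
Step 10: δ(q1, 0) = (q1, 0, L) → 010010[q1]00□
Step 11: δ(q1, 0) = (q1, 0, L) → 01001[q1]000□
Step 12: δ(q1, 0) = (q1, 0, L) → 0100[q1]1000□
Step 13: δ(q1, 1) = (q1, 1, L) → 010[q1]01000□
Step 14: δ(q1, 0) = (q1, 0, L) → 01[q1]001000□
Step 15: δ(q1, 0) = (q1, 0, L) → 0[q1]1001000□
Step 16: δ(q1, 1) = (q1, 1, L) → [q1]01001000□
Step 17: δ(q1, 0) = (q1, 0, L) → [q1]□01001000□
Step 18: δ(q1, □) = (qA, □, R) → □[qA]01001000□

The machine reaches the accept state qA and halts.

The machine executed 18 steps before halting.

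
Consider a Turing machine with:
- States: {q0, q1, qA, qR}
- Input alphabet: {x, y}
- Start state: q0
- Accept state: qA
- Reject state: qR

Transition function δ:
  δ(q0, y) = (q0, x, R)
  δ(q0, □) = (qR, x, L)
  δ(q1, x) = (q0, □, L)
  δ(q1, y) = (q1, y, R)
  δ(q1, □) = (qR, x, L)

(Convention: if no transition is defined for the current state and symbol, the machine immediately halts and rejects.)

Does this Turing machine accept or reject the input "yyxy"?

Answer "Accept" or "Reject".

Execution trace:
Initial: [q0]yyxy
Step 1: δ(q0, y) = (q0, x, R) → x[q0]yxy
Step 2: δ(q0, y) = (q0, x, R) → xx[q0]xy

No transition is defined for δ(q0, x). By convention the machine halts and rejects.

Answer: Reject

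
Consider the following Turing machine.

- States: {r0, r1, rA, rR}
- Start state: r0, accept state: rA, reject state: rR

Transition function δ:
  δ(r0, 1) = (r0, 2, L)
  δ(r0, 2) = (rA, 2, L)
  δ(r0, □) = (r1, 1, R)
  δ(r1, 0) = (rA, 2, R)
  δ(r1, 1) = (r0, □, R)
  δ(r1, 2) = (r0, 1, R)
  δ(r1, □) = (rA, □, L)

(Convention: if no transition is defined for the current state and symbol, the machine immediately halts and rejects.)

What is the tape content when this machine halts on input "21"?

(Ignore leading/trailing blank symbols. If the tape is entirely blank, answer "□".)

Execution trace:
Initial: [r0]21
Step 1: δ(r0, 2) = (rA, 2, L) → [rA]□21

The machine reaches the accept state rA and halts.

Final tape (ignoring leading/trailing blanks): 21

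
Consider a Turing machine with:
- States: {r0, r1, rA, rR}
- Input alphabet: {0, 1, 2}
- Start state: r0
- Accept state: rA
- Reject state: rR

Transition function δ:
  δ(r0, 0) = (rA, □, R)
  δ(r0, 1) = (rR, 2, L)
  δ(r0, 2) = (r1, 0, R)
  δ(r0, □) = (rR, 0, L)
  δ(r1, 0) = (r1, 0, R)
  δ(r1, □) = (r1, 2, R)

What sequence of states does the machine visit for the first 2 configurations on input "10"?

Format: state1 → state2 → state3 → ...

Execution trace:
Initial: [r0]10
Step 1: δ(r0, 1) = (rR, 2, L) → [rR]□20

The machine reaches the reject state rR and halts.

State sequence: r0 → rR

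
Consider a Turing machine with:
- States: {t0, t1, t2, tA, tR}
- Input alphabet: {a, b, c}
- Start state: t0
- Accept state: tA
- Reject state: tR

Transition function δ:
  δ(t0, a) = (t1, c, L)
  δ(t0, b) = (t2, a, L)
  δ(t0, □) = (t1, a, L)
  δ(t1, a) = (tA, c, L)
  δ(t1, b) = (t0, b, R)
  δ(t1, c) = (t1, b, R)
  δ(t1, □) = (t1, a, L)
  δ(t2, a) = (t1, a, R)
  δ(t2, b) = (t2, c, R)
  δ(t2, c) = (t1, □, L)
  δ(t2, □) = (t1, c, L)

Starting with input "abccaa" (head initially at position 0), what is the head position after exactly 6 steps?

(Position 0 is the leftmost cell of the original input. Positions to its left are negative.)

Execution trace (head position shown):
Step 0: [t0]abccaa  (head at position 0)
Step 1: move left → [t1]□cbccaa  (head at position -1)
Step 2: move left → [t1]□acbccaa  (head at position -2)
Step 3: move left → [t1]□aacbccaa  (head at position -3)
Step 4: move left → [t1]□aaacbccaa  (head at position -4)
Step 5: move left → [t1]□aaaacbccaa  (head at position -5)
Step 6: move left → [t1]□aaaaacbccaa  (head at position -6)

After 6 steps, the head is at position -6.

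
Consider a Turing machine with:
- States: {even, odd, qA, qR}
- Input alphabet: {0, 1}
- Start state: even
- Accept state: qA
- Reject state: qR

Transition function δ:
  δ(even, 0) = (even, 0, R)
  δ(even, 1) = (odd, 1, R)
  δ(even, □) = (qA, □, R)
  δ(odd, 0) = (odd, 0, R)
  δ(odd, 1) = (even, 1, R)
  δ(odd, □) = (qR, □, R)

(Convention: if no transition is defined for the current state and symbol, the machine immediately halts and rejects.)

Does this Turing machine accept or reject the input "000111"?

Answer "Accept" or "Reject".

Execution trace:
Initial: [even]000111
Step 1: δ(even, 0) = (even, 0, R) → 0[even]00111
Step 2: δ(even, 0) = (even, 0, R) → 00[even]0111
Step 3: δ(even, 0) = (even, 0, R) → 000[even]111
Step 4: δ(even, 1) = (odd, 1, R) → 0001[odd]11
Step 5: δ(odd, 1) = (even, 1, R) → 00011[even]1
Step 6: δ(even, 1) = (odd, 1, R) → 000111[odd]□
Step 7: δ(odd, □) = (qR, □, R) → 000111□[qR]□

The machine reaches the reject state qR and halts.

Answer: Reject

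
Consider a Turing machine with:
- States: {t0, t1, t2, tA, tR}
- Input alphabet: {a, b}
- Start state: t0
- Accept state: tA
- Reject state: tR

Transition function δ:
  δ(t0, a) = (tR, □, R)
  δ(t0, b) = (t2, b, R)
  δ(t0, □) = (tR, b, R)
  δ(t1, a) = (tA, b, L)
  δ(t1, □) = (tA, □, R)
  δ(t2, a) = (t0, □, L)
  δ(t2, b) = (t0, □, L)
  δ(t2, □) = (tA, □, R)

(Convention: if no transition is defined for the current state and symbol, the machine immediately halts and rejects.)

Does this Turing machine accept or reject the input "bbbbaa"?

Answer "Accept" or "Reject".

Execution trace:
Initial: [t0]bbbbaa
Step 1: δ(t0, b) = (t2, b, R) → b[t2]bbbaa
Step 2: δ(t2, b) = (t0, □, L) → [t0]b□bbaa
Step 3: δ(t0, b) = (t2, b, R) → b[t2]□bbaa
Step 4: δ(t2, □) = (tA, □, R) → b□[tA]bbaa

The machine reaches the accept state tA and halts.

Answer: Accept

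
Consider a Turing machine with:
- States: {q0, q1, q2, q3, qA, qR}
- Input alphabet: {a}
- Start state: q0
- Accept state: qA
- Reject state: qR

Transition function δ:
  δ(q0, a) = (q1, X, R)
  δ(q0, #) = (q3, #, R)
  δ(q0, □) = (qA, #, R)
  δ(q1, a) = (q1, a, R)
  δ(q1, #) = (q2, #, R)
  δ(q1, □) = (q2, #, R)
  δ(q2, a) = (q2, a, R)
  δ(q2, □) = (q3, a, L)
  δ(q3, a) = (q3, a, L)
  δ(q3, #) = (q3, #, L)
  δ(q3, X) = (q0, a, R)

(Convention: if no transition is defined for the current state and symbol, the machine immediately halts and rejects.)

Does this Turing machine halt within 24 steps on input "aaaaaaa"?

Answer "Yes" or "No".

Execution trace:
Initial: [q0]aaaaaaa
Step 1: δ(q0, a) = (q1, X, R) → X[q1]aaaaaa
Step 2: δ(q1, a) = (q1, a, R) → Xa[q1]aaaaa
Step 3: δ(q1, a) = (q1, a, R) → Xaa[q1]aaaa
Step 4: δ(q1, a) = (q1, a, R) → Xaaa[q1]aaa
Step 5: δ(q1, a) = (q1, a, R) → Xaaaa[q1]aa
Step 6: δ(q1, a) = (q1, a, R) → Xaaaaa[q1]a
Step 7: δ(q1, a) = (q1, a, R) → Xaaaaaa[q1]□
Step 8: δ(q1, □) = (q2, #, R) → Xaaaaaa#[q2]□
Step 9: δ(q2, □) = (q3, a, L) → Xaaaaaa[q3]#a
Step 10: δ(q3, #) = (q3, #, L) → Xaaaaa[q3]a#a
Step 11: δ(q3, a) = (q3, a, L) → Xaaaa[q3]aa#a
Step 12: δ(q3, a) = (q3, a, L) → Xaaa[q3]aaa#a
Step 13: δ(q3, a) = (q3, a, L) → Xaa[q3]aaaa#a
Step 14: δ(q3, a) = (q3, a, L) → Xa[q3]aaaaa#a
Step 15: δ(q3, a) = (q3, a, L) → X[q3]aaaaaa#a
Step 16: δ(q3, a) = (q3, a, L) → [q3]Xaaaaaa#a
Step 17: δ(q3, X) = (q0, a, R) → a[q0]aaaaaa#a
Step 18: δ(q0, a) = (q1, X, R) → aX[q1]aaaaa#a
Step 19: δ(q1, a) = (q1, a, R) → aXa[q1]aaaa#a
Step 20: δ(q1, a) = (q1, a, R) → aXaa[q1]aaa#a
Step 21: δ(q1, a) = (q1, a, R) → aXaaa[q1]aa#a
Step 22: δ(q1, a) = (q1, a, R) → aXaaaa[q1]a#a
Step 23: δ(q1, a) = (q1, a, R) → aXaaaaa[q1]#a
Step 24: δ(q1, #) = (q2, #, R) → aXaaaaa#[q2]a

The machine has not reached a halting state after 24 steps.
The machine did not halt within the 24-step bound.

Answer: No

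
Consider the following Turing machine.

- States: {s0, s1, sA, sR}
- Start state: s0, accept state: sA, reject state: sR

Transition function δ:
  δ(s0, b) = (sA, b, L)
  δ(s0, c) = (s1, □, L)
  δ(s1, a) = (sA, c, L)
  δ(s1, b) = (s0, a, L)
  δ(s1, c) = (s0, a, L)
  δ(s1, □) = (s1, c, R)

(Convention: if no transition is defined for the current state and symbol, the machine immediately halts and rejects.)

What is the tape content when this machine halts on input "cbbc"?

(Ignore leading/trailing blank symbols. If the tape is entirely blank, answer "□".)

Execution trace:
Initial: [s0]cbbc
Step 1: δ(s0, c) = (s1, □, L) → [s1]□□bbc
Step 2: δ(s1, □) = (s1, c, R) → c[s1]□bbc
Step 3: δ(s1, □) = (s1, c, R) → cc[s1]bbc
Step 4: δ(s1, b) = (s0, a, L) → c[s0]cabc
Step 5: δ(s0, c) = (s1, □, L) → [s1]c□abc
Step 6: δ(s1, c) = (s0, a, L) → [s0]□a□abc

No transition is defined for δ(s0, □). By convention the machine halts and rejects.

Final tape (ignoring leading/trailing blanks): a□abc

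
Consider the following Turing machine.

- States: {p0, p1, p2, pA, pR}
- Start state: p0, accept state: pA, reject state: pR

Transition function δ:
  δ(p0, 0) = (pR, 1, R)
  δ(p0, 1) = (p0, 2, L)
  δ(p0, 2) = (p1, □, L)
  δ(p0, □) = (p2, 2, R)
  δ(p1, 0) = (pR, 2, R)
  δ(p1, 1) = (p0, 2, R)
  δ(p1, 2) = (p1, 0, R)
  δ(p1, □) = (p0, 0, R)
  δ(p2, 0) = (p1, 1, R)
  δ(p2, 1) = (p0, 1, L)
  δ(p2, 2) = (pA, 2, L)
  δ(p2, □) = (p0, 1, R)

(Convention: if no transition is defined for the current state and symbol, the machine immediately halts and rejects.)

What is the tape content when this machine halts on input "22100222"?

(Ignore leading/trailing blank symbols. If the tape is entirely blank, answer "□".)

Execution trace:
Initial: [p0]22100222
Step 1: δ(p0, 2) = (p1, □, L) → [p1]□□2100222
Step 2: δ(p1, □) = (p0, 0, R) → 0[p0]□2100222
Step 3: δ(p0, □) = (p2, 2, R) → 02[p2]2100222
Step 4: δ(p2, 2) = (pA, 2, L) → 0[pA]22100222

The machine reaches the accept state pA and halts.

Final tape (ignoring leading/trailing blanks): 022100222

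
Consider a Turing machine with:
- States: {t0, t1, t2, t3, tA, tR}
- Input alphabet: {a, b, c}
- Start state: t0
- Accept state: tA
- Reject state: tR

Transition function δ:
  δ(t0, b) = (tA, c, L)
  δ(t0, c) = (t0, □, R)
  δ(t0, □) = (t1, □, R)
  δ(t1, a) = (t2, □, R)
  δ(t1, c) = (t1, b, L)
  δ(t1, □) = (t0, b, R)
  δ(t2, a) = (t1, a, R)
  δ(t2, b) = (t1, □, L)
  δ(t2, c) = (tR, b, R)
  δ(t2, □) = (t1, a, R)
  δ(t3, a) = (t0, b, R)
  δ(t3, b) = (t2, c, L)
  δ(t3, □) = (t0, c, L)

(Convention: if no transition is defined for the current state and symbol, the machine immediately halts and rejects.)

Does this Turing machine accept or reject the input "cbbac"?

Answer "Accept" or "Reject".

Execution trace:
Initial: [t0]cbbac
Step 1: δ(t0, c) = (t0, □, R) → □[t0]bbac
Step 2: δ(t0, b) = (tA, c, L) → [tA]□cbac

The machine reaches the accept state tA and halts.

Answer: Accept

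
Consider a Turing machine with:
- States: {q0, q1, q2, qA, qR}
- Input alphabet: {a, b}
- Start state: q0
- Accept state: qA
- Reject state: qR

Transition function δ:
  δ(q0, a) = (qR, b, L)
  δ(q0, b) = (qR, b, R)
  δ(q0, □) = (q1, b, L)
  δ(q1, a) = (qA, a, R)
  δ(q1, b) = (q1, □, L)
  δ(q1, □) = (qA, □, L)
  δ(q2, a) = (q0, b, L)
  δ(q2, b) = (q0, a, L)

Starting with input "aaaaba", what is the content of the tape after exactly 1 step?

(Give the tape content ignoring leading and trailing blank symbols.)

Execution trace:
Initial: [q0]aaaaba
Step 1: δ(q0, a) = (qR, b, L) → [qR]□baaaba

The machine reaches the reject state qR and halts.

After 1 step, the tape (ignoring leading/trailing blanks) is: baaaba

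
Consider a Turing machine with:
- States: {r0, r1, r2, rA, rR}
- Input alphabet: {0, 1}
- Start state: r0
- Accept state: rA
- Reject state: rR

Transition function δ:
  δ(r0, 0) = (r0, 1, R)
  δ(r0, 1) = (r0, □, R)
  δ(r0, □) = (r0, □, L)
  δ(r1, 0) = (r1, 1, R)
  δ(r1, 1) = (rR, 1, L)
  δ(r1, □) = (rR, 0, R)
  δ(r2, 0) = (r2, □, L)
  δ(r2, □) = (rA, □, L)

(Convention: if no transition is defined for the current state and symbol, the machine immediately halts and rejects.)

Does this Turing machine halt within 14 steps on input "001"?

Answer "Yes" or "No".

Execution trace:
Initial: [r0]001
Step 1: δ(r0, 0) = (r0, 1, R) → 1[r0]01
Step 2: δ(r0, 0) = (r0, 1, R) → 11[r0]1
Step 3: δ(r0, 1) = (r0, □, R) → 11□[r0]□
Step 4: δ(r0, □) = (r0, □, L) → 11[r0]□□
Step 5: δ(r0, □) = (r0, □, L) → 1[r0]1□□
Step 6: δ(r0, 1) = (r0, □, R) → 1□[r0]□□
Step 7: δ(r0, □) = (r0, □, L) → 1[r0]□□□
Step 8: δ(r0, □) = (r0, □, L) → [r0]1□□□
Step 9: δ(r0, 1) = (r0, □, R) → □[r0]□□□
Step 10: δ(r0, □) = (r0, □, L) → [r0]□□□□
Step 11: δ(r0, □) = (r0, □, L) → [r0]□□□□□
Step 12: δ(r0, □) = (r0, □, L) → [r0]□□□□□□
Step 13: δ(r0, □) = (r0, □, L) → [r0]□□□□□□□
Step 14: δ(r0, □) = (r0, □, L) → [r0]□□□□□□□□

The machine has not reached a halting state after 14 steps.
The machine did not halt within the 14-step bound.

Answer: No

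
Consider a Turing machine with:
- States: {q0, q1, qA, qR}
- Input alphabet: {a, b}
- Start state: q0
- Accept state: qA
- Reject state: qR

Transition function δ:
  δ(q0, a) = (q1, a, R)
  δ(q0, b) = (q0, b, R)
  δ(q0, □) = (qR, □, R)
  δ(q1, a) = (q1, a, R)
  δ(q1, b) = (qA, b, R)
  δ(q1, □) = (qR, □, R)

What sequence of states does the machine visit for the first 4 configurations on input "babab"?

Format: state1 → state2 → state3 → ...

Execution trace:
Initial: [q0]babab
Step 1: δ(q0, b) = (q0, b, R) → b[q0]abab
Step 2: δ(q0, a) = (q1, a, R) → ba[q1]bab
Step 3: δ(q1, b) = (qA, b, R) → bab[qA]ab

The machine reaches the accept state qA and halts.

State sequence: q0 → q0 → q1 → qA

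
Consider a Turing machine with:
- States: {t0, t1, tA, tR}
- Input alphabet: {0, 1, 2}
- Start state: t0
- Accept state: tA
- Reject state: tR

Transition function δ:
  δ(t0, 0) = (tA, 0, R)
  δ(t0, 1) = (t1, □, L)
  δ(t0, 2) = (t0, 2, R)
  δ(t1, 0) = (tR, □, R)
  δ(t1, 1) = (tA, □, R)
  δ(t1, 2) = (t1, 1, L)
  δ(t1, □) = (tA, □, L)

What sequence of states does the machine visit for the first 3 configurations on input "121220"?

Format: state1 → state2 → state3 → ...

Execution trace:
Initial: [t0]121220
Step 1: δ(t0, 1) = (t1, □, L) → [t1]□□21220
Step 2: δ(t1, □) = (tA, □, L) → [tA]□□□21220

The machine reaches the accept state tA and halts.

State sequence: t0 → t1 → tA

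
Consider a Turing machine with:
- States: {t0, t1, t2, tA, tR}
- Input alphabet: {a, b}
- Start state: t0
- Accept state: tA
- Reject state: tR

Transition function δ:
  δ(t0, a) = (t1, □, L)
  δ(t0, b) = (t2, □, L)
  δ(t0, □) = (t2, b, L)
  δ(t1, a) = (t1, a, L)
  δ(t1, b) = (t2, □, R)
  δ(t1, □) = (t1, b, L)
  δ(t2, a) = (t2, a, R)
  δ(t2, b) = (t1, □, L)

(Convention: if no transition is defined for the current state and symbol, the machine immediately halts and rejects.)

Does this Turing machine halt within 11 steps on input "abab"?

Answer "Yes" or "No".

Execution trace:
Initial: [t0]abab
Step 1: δ(t0, a) = (t1, □, L) → [t1]□□bab
Step 2: δ(t1, □) = (t1, b, L) → [t1]□b□bab
Step 3: δ(t1, □) = (t1, b, L) → [t1]□bb□bab
Step 4: δ(t1, □) = (t1, b, L) → [t1]□bbb□bab
Step 5: δ(t1, □) = (t1, b, L) → [t1]□bbbb□bab
Step 6: δ(t1, □) = (t1, b, L) → [t1]□bbbbb□bab
Step 7: δ(t1, □) = (t1, b, L) → [t1]□bbbbbb□bab
Step 8: δ(t1, □) = (t1, b, L) → [t1]□bbbbbbb□bab
Step 9: δ(t1, □) = (t1, b, L) → [t1]□bbbbbbbb□bab
Step 10: δ(t1, □) = (t1, b, L) → [t1]□bbbbbbbbb□bab
Step 11: δ(t1, □) = (t1, b, L) → [t1]□bbbbbbbbbb□bab

The machine has not reached a halting state after 11 steps.
The machine did not halt within the 11-step bound.

Answer: No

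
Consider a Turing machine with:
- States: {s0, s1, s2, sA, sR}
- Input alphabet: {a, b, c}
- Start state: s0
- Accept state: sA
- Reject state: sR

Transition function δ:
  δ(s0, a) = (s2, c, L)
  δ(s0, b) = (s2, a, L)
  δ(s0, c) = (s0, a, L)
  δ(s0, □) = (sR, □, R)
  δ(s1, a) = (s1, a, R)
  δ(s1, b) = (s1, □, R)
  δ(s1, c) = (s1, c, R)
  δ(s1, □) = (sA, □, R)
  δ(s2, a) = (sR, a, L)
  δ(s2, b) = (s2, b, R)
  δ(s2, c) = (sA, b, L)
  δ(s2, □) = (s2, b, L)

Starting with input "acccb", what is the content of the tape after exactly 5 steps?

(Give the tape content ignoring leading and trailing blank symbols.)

Execution trace:
Initial: [s0]acccb
Step 1: δ(s0, a) = (s2, c, L) → [s2]□ccccb
Step 2: δ(s2, □) = (s2, b, L) → [s2]□bccccb
Step 3: δ(s2, □) = (s2, b, L) → [s2]□bbccccb
Step 4: δ(s2, □) = (s2, b, L) → [s2]□bbbccccb
Step 5: δ(s2, □) = (s2, b, L) → [s2]□bbbbccccb

After 5 steps, the tape (ignoring leading/trailing blanks) is: bbbbccccb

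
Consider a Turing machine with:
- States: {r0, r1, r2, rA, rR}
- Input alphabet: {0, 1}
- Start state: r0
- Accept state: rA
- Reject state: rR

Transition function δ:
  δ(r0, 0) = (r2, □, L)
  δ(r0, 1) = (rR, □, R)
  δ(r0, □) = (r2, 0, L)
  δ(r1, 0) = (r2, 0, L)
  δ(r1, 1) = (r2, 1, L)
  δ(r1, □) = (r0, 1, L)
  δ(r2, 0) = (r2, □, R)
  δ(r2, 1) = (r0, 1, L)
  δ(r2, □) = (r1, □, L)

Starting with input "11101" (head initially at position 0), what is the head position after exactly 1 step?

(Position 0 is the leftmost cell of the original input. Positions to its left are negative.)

Execution trace (head position shown):
Step 0: [r0]11101  (head at position 0)
Step 1: move right → □[rR]1101  (head at position 1)

After 1 step, the head is at position 1.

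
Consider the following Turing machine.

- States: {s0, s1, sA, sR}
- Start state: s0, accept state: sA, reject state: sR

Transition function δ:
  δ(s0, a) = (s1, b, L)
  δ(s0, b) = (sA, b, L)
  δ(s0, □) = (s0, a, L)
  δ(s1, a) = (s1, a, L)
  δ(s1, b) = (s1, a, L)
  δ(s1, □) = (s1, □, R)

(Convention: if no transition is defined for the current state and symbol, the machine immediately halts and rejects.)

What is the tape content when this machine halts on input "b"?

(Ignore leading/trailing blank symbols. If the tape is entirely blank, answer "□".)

Execution trace:
Initial: [s0]b
Step 1: δ(s0, b) = (sA, b, L) → [sA]□b

The machine reaches the accept state sA and halts.

Final tape (ignoring leading/trailing blanks): b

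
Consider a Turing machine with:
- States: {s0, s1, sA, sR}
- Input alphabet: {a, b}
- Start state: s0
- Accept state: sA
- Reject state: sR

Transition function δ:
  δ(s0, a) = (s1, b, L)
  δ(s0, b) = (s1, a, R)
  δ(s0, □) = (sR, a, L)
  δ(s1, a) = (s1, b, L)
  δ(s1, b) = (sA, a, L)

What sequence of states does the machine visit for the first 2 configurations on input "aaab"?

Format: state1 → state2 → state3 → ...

Execution trace:
Initial: [s0]aaab
Step 1: δ(s0, a) = (s1, b, L) → [s1]□baab

No transition is defined for δ(s1, □). By convention the machine halts and rejects.

State sequence: s0 → s1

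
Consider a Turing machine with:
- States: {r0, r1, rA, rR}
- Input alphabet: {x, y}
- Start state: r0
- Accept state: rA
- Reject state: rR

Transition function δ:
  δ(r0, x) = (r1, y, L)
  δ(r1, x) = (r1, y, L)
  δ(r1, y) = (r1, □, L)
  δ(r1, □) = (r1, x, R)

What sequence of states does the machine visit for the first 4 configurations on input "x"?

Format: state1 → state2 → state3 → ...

Execution trace:
Initial: [r0]x
Step 1: δ(r0, x) = (r1, y, L) → [r1]□y
Step 2: δ(r1, □) = (r1, x, R) → x[r1]y
Step 3: δ(r1, y) = (r1, □, L) → [r1]x□

State sequence: r0 → r1 → r1 → r1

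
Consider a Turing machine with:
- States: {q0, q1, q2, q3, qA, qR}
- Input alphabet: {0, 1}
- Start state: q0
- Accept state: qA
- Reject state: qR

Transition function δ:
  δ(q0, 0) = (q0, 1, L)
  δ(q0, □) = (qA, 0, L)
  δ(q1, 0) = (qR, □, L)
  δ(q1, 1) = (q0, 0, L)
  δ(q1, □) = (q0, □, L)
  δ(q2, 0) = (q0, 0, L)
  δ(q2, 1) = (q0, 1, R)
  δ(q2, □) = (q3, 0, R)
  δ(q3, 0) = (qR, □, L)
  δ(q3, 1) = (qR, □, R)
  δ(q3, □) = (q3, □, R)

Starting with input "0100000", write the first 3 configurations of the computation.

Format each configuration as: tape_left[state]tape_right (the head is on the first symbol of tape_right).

Transitions applied:
Step 1: δ(q0, 0) = (q0, 1, L)
Step 2: δ(q0, □) = (qA, 0, L)

The first 3 configurations are:
[q0]0100000 ⊢ [q0]□1100000 ⊢ [qA]□01100000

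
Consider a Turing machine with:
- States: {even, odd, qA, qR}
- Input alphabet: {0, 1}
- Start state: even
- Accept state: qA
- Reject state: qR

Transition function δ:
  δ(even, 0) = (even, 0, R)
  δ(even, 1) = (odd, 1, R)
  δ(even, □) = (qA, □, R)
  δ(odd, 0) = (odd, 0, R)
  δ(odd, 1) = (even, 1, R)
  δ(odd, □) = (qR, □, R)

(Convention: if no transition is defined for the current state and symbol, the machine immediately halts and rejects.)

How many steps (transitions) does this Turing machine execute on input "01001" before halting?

Execution trace:
Initial: [even]01001
Step 1: δ(even, 0) = (even, 0, R) → 0[even]1001
Step 2: δ(even, 1) = (odd, 1, R) → 01[odd]001
Step 3: δ(odd, 0) = (odd, 0, R) → 010[odd]01
Step 4: δ(odd, 0) = (odd, 0, R) → 0100[odd]1
Step 5: δ(odd, 1) = (even, 1, R) → 01001[even]□
Step 6: δ(even, □) = (qA, □, R) → 01001□[qA]□

The machine reaches the accept state qA and halts.

The machine executed 6 steps before halting.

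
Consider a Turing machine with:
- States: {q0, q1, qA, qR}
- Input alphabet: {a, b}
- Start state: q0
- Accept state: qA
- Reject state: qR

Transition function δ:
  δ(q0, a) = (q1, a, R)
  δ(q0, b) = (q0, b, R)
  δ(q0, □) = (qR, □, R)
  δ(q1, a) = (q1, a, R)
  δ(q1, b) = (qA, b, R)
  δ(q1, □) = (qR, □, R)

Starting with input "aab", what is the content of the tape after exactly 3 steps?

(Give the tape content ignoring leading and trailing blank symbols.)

Execution trace:
Initial: [q0]aab
Step 1: δ(q0, a) = (q1, a, R) → a[q1]ab
Step 2: δ(q1, a) = (q1, a, R) → aa[q1]b
Step 3: δ(q1, b) = (qA, b, R) → aab[qA]□

The machine reaches the accept state qA and halts.

After 3 steps, the tape (ignoring leading/trailing blanks) is: aab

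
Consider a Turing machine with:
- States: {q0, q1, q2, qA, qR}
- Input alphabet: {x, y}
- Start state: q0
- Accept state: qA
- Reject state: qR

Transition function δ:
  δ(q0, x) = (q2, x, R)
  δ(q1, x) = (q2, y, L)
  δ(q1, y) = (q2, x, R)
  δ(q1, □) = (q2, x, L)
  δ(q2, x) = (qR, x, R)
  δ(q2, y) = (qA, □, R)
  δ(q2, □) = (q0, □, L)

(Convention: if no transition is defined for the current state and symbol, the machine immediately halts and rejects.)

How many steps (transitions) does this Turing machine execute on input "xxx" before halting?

Execution trace:
Initial: [q0]xxx
Step 1: δ(q0, x) = (q2, x, R) → x[q2]xx
Step 2: δ(q2, x) = (qR, x, R) → xx[qR]x

The machine reaches the reject state qR and halts.

The machine executed 2 steps before halting.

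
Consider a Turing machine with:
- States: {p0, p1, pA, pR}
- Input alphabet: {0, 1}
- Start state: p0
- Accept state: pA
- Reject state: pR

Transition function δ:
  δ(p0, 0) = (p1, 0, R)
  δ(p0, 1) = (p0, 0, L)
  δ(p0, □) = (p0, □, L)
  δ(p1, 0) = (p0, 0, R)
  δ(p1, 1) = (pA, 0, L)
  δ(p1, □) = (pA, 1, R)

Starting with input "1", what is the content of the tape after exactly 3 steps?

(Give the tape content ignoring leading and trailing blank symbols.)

Execution trace:
Initial: [p0]1
Step 1: δ(p0, 1) = (p0, 0, L) → [p0]□0
Step 2: δ(p0, □) = (p0, □, L) → [p0]□□0
Step 3: δ(p0, □) = (p0, □, L) → [p0]□□□0

After 3 steps, the tape (ignoring leading/trailing blanks) is: 0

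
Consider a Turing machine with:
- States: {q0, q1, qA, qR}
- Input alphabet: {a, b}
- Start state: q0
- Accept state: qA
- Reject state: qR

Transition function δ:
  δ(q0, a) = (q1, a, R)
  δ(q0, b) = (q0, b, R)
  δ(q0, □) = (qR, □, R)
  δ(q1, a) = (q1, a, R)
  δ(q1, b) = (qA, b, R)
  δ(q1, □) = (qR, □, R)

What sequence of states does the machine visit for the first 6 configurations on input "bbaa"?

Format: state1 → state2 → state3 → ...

Execution trace:
Initial: [q0]bbaa
Step 1: δ(q0, b) = (q0, b, R) → b[q0]baa
Step 2: δ(q0, b) = (q0, b, R) → bb[q0]aa
Step 3: δ(q0, a) = (q1, a, R) → bba[q1]a
Step 4: δ(q1, a) = (q1, a, R) → bbaa[q1]□
Step 5: δ(q1, □) = (qR, □, R) → bbaa□[qR]□

The machine reaches the reject state qR and halts.

State sequence: q0 → q0 → q0 → q1 → q1 → qR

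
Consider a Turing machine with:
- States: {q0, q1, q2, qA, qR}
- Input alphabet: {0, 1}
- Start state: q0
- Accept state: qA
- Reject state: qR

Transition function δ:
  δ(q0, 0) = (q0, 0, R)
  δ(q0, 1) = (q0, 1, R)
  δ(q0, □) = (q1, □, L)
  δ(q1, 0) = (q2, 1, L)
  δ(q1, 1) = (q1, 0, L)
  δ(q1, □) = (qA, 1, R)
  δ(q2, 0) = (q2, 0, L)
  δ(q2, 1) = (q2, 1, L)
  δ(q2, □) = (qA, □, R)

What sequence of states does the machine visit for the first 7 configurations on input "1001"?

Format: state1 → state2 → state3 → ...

Execution trace:
Initial: [q0]1001
Step 1: δ(q0, 1) = (q0, 1, R) → 1[q0]001
Step 2: δ(q0, 0) = (q0, 0, R) → 10[q0]01
Step 3: δ(q0, 0) = (q0, 0, R) → 100[q0]1
Step 4: δ(q0, 1) = (q0, 1, R) → 1001[q0]□
Step 5: δ(q0, □) = (q1, □, L) → 100[q1]1□
Step 6: δ(q1, 1) = (q1, 0, L) → 10[q1]00□

State sequence: q0 → q0 → q0 → q0 → q0 → q1 → q1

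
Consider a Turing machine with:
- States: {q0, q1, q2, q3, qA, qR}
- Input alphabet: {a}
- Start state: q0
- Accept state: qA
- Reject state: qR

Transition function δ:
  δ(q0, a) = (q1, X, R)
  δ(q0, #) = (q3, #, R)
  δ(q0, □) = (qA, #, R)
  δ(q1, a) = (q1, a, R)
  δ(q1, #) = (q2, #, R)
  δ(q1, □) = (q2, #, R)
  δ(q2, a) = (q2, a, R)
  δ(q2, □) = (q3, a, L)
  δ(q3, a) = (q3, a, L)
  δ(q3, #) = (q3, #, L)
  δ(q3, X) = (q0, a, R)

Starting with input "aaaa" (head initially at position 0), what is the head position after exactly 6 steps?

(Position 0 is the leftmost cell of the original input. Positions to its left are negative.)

Execution trace (head position shown):
Step 0: [q0]aaaa  (head at position 0)
Step 1: move right → X[q1]aaa  (head at position 1)
Step 2: move right → Xa[q1]aa  (head at position 2)
Step 3: move right → Xaa[q1]a  (head at position 3)
Step 4: move right → Xaaa[q1]□  (head at position 4)
Step 5: move right → Xaaa#[q2]□  (head at position 5)
Step 6: move left → Xaaa[q3]#a  (head at position 4)

After 6 steps, the head is at position 4.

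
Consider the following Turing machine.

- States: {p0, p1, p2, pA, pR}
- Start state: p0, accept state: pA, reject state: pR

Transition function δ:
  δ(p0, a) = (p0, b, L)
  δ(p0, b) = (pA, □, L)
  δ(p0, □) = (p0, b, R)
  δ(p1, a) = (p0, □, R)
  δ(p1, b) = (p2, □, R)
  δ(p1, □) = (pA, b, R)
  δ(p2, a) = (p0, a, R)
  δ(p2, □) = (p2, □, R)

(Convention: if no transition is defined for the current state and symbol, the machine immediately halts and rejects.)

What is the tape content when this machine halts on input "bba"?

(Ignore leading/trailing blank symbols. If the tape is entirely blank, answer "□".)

Execution trace:
Initial: [p0]bba
Step 1: δ(p0, b) = (pA, □, L) → [pA]□□ba

The machine reaches the accept state pA and halts.

Final tape (ignoring leading/trailing blanks): ba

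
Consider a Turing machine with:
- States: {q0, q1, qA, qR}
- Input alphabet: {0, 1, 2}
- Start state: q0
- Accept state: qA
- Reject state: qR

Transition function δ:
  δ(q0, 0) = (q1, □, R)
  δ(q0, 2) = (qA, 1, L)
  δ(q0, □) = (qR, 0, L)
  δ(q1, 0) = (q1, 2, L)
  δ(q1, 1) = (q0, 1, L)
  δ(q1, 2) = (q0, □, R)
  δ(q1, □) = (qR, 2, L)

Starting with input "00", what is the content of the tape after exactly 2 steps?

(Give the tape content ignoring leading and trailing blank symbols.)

Execution trace:
Initial: [q0]00
Step 1: δ(q0, 0) = (q1, □, R) → □[q1]0
Step 2: δ(q1, 0) = (q1, 2, L) → [q1]□2

After 2 steps, the tape (ignoring leading/trailing blanks) is: 2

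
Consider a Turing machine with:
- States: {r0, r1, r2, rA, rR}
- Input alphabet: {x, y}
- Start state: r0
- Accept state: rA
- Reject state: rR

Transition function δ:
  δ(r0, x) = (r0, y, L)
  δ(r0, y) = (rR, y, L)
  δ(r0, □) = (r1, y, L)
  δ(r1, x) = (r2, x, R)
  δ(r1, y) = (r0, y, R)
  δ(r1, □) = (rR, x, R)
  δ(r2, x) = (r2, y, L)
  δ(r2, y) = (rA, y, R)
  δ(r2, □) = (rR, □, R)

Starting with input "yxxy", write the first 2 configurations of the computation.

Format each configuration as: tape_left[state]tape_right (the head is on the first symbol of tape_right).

Transitions applied:
Step 1: δ(r0, y) = (rR, y, L)

The first 2 configurations are:
[r0]yxxy ⊢ [rR]□yxxy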